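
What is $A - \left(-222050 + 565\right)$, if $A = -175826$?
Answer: $45659$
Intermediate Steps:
$A - \left(-222050 + 565\right) = -175826 - \left(-222050 + 565\right) = -175826 - -221485 = -175826 + 221485 = 45659$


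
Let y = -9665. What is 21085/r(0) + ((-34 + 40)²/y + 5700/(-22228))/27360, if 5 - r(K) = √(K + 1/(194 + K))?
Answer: 10018032404136816409/2375140349306400 + 21085*√194/4849 ≈ 4278.4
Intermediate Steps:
r(K) = 5 - √(K + 1/(194 + K))
21085/r(0) + ((-34 + 40)²/y + 5700/(-22228))/27360 = 21085/(5 - √((1 + 0*(194 + 0))/(194 + 0))) + ((-34 + 40)²/(-9665) + 5700/(-22228))/27360 = 21085/(5 - √((1 + 0*194)/194)) + (6²*(-1/9665) + 5700*(-1/22228))*(1/27360) = 21085/(5 - √((1 + 0)/194)) + (36*(-1/9665) - 1425/5557)*(1/27360) = 21085/(5 - √((1/194)*1)) + (-36/9665 - 1425/5557)*(1/27360) = 21085/(5 - √(1/194)) - 13972677/53708405*1/27360 = 21085/(5 - √194/194) - 4657559/489820653600 = -4657559/489820653600 + 21085/(5 - √194/194)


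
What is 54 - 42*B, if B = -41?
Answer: 1776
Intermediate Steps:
54 - 42*B = 54 - 42*(-41) = 54 + 1722 = 1776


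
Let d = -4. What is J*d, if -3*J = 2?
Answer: 8/3 ≈ 2.6667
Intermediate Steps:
J = -2/3 (J = -1/3*2 = -2/3 ≈ -0.66667)
J*d = -2/3*(-4) = 8/3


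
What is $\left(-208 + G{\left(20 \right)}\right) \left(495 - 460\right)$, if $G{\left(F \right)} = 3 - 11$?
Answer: $-7560$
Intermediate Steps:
$G{\left(F \right)} = -8$
$\left(-208 + G{\left(20 \right)}\right) \left(495 - 460\right) = \left(-208 - 8\right) \left(495 - 460\right) = \left(-216\right) 35 = -7560$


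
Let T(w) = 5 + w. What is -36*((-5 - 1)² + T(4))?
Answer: -1620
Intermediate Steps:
-36*((-5 - 1)² + T(4)) = -36*((-5 - 1)² + (5 + 4)) = -36*((-6)² + 9) = -36*(36 + 9) = -36*45 = -1620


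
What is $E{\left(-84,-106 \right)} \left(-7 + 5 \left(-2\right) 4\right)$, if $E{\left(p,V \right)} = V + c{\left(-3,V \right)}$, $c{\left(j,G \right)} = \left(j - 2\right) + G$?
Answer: $10199$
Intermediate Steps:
$c{\left(j,G \right)} = -2 + G + j$ ($c{\left(j,G \right)} = \left(-2 + j\right) + G = -2 + G + j$)
$E{\left(p,V \right)} = -5 + 2 V$ ($E{\left(p,V \right)} = V - \left(5 - V\right) = V + \left(-5 + V\right) = -5 + 2 V$)
$E{\left(-84,-106 \right)} \left(-7 + 5 \left(-2\right) 4\right) = \left(-5 + 2 \left(-106\right)\right) \left(-7 + 5 \left(-2\right) 4\right) = \left(-5 - 212\right) \left(-7 - 40\right) = - 217 \left(-7 - 40\right) = \left(-217\right) \left(-47\right) = 10199$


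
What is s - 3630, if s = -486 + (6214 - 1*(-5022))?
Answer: 7120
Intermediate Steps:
s = 10750 (s = -486 + (6214 + 5022) = -486 + 11236 = 10750)
s - 3630 = 10750 - 3630 = 7120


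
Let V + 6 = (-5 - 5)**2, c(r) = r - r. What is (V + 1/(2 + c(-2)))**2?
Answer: 35721/4 ≈ 8930.3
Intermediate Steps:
c(r) = 0
V = 94 (V = -6 + (-5 - 5)**2 = -6 + (-10)**2 = -6 + 100 = 94)
(V + 1/(2 + c(-2)))**2 = (94 + 1/(2 + 0))**2 = (94 + 1/2)**2 = (189/2)**2 = 35721/4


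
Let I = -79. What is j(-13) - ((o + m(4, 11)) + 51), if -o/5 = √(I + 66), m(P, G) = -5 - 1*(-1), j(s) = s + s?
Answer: -73 + 5*I*√13 ≈ -73.0 + 18.028*I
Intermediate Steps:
j(s) = 2*s
m(P, G) = -4 (m(P, G) = -5 + 1 = -4)
o = -5*I*√13 (o = -5*√(-79 + 66) = -5*I*√13 ≈ -18.028*I)
j(-13) - ((o + m(4, 11)) + 51) = 2*(-13) - ((-5*I*√13 - 4) + 51) = -26 - ((-4 - 5*I*√13) + 51) = -26 - (47 - 5*I*√13) = -26 + (-47 + 5*I*√13) = -73 + 5*I*√13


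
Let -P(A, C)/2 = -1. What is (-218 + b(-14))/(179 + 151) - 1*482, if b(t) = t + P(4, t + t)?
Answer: -15929/33 ≈ -482.70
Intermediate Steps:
P(A, C) = 2 (P(A, C) = -2*(-1) = 2)
b(t) = 2 + t (b(t) = t + 2 = 2 + t)
(-218 + b(-14))/(179 + 151) - 1*482 = (-218 + (2 - 14))/(179 + 151) - 1*482 = (-218 - 12)/330 - 482 = -230*1/330 - 482 = -23/33 - 482 = -15929/33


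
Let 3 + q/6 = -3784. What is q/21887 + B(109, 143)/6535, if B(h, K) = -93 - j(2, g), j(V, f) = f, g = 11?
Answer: -150764518/143031545 ≈ -1.0541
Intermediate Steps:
q = -22722 (q = -18 + 6*(-3784) = -18 - 22704 = -22722)
B(h, K) = -104 (B(h, K) = -93 - 1*11 = -93 - 11 = -104)
q/21887 + B(109, 143)/6535 = -22722/21887 - 104/6535 = -150764518/143031545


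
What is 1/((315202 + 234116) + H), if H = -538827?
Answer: 1/10491 ≈ 9.5320e-5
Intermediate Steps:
1/((315202 + 234116) + H) = 1/((315202 + 234116) - 538827) = 1/(549318 - 538827) = 1/10491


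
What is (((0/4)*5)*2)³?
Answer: 0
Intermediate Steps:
(((0/4)*5)*2)³ = (((0*(¼))*5)*2)³ = ((0*5)*2)³ = (0*2)³ = 0³ = 0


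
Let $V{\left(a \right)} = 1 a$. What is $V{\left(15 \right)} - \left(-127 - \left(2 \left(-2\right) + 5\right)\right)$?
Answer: $143$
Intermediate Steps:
$V{\left(a \right)} = a$
$V{\left(15 \right)} - \left(-127 - \left(2 \left(-2\right) + 5\right)\right) = 15 - \left(-127 - \left(2 \left(-2\right) + 5\right)\right) = 15 - \left(-127 - \left(-4 + 5\right)\right) = 15 - \left(-127 - 1\right) = 15 - -128 = 15 + 128 = 143$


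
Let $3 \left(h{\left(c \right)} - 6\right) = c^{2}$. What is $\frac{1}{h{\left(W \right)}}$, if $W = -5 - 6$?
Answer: $\frac{3}{139} \approx 0.021583$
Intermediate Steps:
$W = -11$ ($W = -5 - 6 = -11$)
$h{\left(c \right)} = 6 + \frac{c^{2}}{3}$
$\frac{1}{h{\left(W \right)}} = \frac{1}{6 + \frac{\left(-11\right)^{2}}{3}} = \frac{1}{6 + \frac{1}{3} \cdot 121} = \frac{1}{6 + \frac{121}{3}} = \frac{1}{\frac{139}{3}} = \frac{3}{139}$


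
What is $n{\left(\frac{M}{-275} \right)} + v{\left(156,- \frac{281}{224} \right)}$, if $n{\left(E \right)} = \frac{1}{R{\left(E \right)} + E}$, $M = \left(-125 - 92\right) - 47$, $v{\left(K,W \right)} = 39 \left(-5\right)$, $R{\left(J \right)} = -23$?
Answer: $- \frac{107470}{551} \approx -195.05$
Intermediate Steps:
$v{\left(K,W \right)} = -195$
$M = -264$ ($M = \left(-125 - 92\right) - 47 = -217 - 47 = -264$)
$n{\left(E \right)} = \frac{1}{-23 + E}$
$n{\left(\frac{M}{-275} \right)} + v{\left(156,- \frac{281}{224} \right)} = \frac{1}{-23 - \frac{264}{-275}} - 195 = \frac{1}{-23 - - \frac{24}{25}} - 195 = \frac{1}{-23 + \frac{24}{25}} - 195 = \frac{1}{- \frac{551}{25}} - 195 = - \frac{25}{551} - 195 = - \frac{107470}{551}$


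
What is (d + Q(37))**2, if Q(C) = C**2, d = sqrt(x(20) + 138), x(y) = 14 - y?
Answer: 1874293 + 5476*sqrt(33) ≈ 1.9058e+6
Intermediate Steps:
d = 2*sqrt(33) (d = sqrt((14 - 1*20) + 138) = sqrt((14 - 20) + 138) = sqrt(-6 + 138) = sqrt(132) = 2*sqrt(33) ≈ 11.489)
(d + Q(37))**2 = (2*sqrt(33) + 37**2)**2 = (2*sqrt(33) + 1369)**2 = (1369 + 2*sqrt(33))**2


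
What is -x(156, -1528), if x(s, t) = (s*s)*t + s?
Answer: 37185252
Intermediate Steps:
x(s, t) = s + t*s² (x(s, t) = s²*t + s = t*s² + s = s + t*s²)
-x(156, -1528) = -156*(1 + 156*(-1528)) = -156*(1 - 238368) = -156*(-238367) = -1*(-37185252) = 37185252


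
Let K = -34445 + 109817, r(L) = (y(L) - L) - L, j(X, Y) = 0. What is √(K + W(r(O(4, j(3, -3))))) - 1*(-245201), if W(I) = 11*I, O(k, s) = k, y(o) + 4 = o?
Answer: 245201 + 2*√18821 ≈ 2.4548e+5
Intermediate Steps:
y(o) = -4 + o
r(L) = -4 - L (r(L) = ((-4 + L) - L) - L = -4 - L)
K = 75372
√(K + W(r(O(4, j(3, -3))))) - 1*(-245201) = √(75372 + 11*(-4 - 1*4)) - 1*(-245201) = √(75372 + 11*(-4 - 4)) + 245201 = √(75372 + 11*(-8)) + 245201 = √(75372 - 88) + 245201 = √75284 + 245201 = 2*√18821 + 245201 = 245201 + 2*√18821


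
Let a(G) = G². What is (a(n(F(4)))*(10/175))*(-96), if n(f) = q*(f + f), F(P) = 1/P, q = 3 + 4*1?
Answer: -336/5 ≈ -67.200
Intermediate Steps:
q = 7 (q = 3 + 4 = 7)
n(f) = 14*f (n(f) = 7*(f + f) = 7*(2*f) = 14*f)
(a(n(F(4)))*(10/175))*(-96) = ((14/4)²*(10/175))*(-96) = ((14*(¼))²*(10*(1/175)))*(-96) = ((7/2)²*(2/35))*(-96) = ((49/4)*(2/35))*(-96) = (7/10)*(-96) = -336/5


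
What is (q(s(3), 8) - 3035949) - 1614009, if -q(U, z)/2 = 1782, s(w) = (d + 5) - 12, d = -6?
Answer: -4653522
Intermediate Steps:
s(w) = -13 (s(w) = (-6 + 5) - 12 = -1 - 12 = -13)
q(U, z) = -3564 (q(U, z) = -2*1782 = -3564)
(q(s(3), 8) - 3035949) - 1614009 = (-3564 - 3035949) - 1614009 = -3039513 - 1614009 = -4653522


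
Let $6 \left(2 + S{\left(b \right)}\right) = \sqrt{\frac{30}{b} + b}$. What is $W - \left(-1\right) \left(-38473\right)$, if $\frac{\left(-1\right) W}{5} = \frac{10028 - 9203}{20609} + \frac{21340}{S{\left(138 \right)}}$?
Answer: $\frac{3536056450594}{2740997} + \frac{10883400 \sqrt{253}}{133} \approx 2.5916 \cdot 10^{6}$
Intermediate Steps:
$S{\left(b \right)} = -2 + \frac{\sqrt{b + \frac{30}{b}}}{6}$ ($S{\left(b \right)} = -2 + \frac{\sqrt{\frac{30}{b} + b}}{6} = -2 + \frac{\sqrt{b + \frac{30}{b}}}{6}$)
$W = - \frac{4125}{20609} - \frac{106700}{-2 + \frac{17 \sqrt{253}}{138}}$ ($W = - 5 \left(\frac{10028 - 9203}{20609} + \frac{21340}{-2 + \frac{\sqrt{138 + \frac{30}{138}}}{6}}\right) = - 5 \left(\left(10028 - 9203\right) \frac{1}{20609} + \frac{21340}{-2 + \frac{\sqrt{138 + 30 \cdot \frac{1}{138}}}{6}}\right) = - 5 \left(825 \cdot \frac{1}{20609} + \frac{21340}{-2 + \frac{\sqrt{138 + \frac{5}{23}}}{6}}\right) = - 5 \left(\frac{825}{20609} + \frac{21340}{-2 + \frac{\sqrt{\frac{3179}{23}}}{6}}\right) = - 5 \left(\frac{825}{20609} + \frac{21340}{-2 + \frac{\frac{17}{23} \sqrt{253}}{6}}\right) = - 5 \left(\frac{825}{20609} + \frac{21340}{-2 + \frac{17 \sqrt{253}}{138}}\right) = - \frac{4125}{20609} - \frac{106700}{-2 + \frac{17 \sqrt{253}}{138}} \approx 2.6301 \cdot 10^{6}$)
$W - \left(-1\right) \left(-38473\right) = \left(\frac{3641510828175}{2740997} + \frac{10883400 \sqrt{253}}{133}\right) - \left(-1\right) \left(-38473\right) = \left(\frac{3641510828175}{2740997} + \frac{10883400 \sqrt{253}}{133}\right) - 38473 = \frac{3536056450594}{2740997} + \frac{10883400 \sqrt{253}}{133}$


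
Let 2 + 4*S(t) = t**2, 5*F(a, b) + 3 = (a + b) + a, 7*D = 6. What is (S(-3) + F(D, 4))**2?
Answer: 103041/19600 ≈ 5.2572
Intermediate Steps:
D = 6/7 (D = (1/7)*6 = 6/7 ≈ 0.85714)
F(a, b) = -3/5 + b/5 + 2*a/5 (F(a, b) = -3/5 + ((a + b) + a)/5 = -3/5 + (b + 2*a)/5 = -3/5 + (b/5 + 2*a/5) = -3/5 + b/5 + 2*a/5)
S(t) = -1/2 + t**2/4
(S(-3) + F(D, 4))**2 = ((-1/2 + (1/4)*(-3)**2) + (-3/5 + (1/5)*4 + (2/5)*(6/7)))**2 = ((-1/2 + (1/4)*9) + (-3/5 + 4/5 + 12/35))**2 = ((-1/2 + 9/4) + 19/35)**2 = (7/4 + 19/35)**2 = (321/140)**2 = 103041/19600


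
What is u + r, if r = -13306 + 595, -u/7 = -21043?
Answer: 134590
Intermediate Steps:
u = 147301 (u = -7*(-21043) = 147301)
r = -12711
u + r = 147301 - 12711 = 134590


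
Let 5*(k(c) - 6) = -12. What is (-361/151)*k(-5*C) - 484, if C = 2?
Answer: -371918/755 ≈ -492.61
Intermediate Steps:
k(c) = 18/5 (k(c) = 6 + (1/5)*(-12) = 6 - 12/5 = 18/5)
(-361/151)*k(-5*C) - 484 = -361/151*(18/5) - 484 = -361*1/151*(18/5) - 484 = -361/151*18/5 - 484 = -6498/755 - 484 = -371918/755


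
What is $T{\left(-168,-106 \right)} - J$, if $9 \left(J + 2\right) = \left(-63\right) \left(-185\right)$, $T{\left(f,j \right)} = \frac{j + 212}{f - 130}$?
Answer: $- \frac{192710}{149} \approx -1293.4$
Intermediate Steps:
$T{\left(f,j \right)} = \frac{212 + j}{-130 + f}$
$J = 1293$ ($J = -2 + \frac{\left(-63\right) \left(-185\right)}{9} = -2 + \frac{1}{9} \cdot 11655 = -2 + 1295 = 1293$)
$T{\left(-168,-106 \right)} - J = \frac{212 - 106}{-130 - 168} - 1293 = \frac{1}{-298} \cdot 106 - 1293 = \left(- \frac{1}{298}\right) 106 - 1293 = - \frac{53}{149} - 1293 = - \frac{192710}{149}$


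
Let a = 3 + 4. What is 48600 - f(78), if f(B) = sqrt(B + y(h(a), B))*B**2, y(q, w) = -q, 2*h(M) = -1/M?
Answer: 48600 - 3042*sqrt(15302)/7 ≈ -5157.0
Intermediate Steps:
a = 7
h(M) = -1/(2*M) (h(M) = (-1/M)/2 = -1/(2*M))
f(B) = B**2*sqrt(1/14 + B) (f(B) = sqrt(B - (-1)/(2*7))*B**2 = sqrt(B - 1*(-1/14))*B**2 = sqrt(B + 1/14)*B**2 = sqrt(1/14 + B)*B**2 = B**2*sqrt(1/14 + B))
48600 - f(78) = 48600 - 78**2*sqrt(14 + 196*78)/14 = 48600 - 6084*sqrt(14 + 15288)/14 = 48600 - 6084*sqrt(15302)/14 = 48600 - 3042*sqrt(15302)/7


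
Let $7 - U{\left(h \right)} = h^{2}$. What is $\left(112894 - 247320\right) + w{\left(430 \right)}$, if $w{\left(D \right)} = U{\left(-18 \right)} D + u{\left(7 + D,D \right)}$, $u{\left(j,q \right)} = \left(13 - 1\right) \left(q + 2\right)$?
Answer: $-265552$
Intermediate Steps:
$u{\left(j,q \right)} = 24 + 12 q$ ($u{\left(j,q \right)} = 12 \left(2 + q\right) = 24 + 12 q$)
$U{\left(h \right)} = 7 - h^{2}$
$w{\left(D \right)} = 24 - 305 D$ ($w{\left(D \right)} = \left(7 - \left(-18\right)^{2}\right) D + \left(24 + 12 D\right) = \left(7 - 324\right) D + \left(24 + 12 D\right) = - 317 D + \left(24 + 12 D\right) = 24 - 305 D$)
$\left(112894 - 247320\right) + w{\left(430 \right)} = \left(112894 - 247320\right) + \left(24 - 131150\right) = -134426 + \left(24 - 131150\right) = -134426 - 131126 = -265552$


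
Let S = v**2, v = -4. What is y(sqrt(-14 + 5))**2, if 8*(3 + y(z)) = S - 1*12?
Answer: 25/4 ≈ 6.2500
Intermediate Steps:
S = 16 (S = (-4)**2 = 16)
y(z) = -5/2 (y(z) = -3 + (16 - 1*12)/8 = -3 + (16 - 12)/8 = -3 + (1/8)*4 = -3 + 1/2 = -5/2)
y(sqrt(-14 + 5))**2 = (-5/2)**2 = 25/4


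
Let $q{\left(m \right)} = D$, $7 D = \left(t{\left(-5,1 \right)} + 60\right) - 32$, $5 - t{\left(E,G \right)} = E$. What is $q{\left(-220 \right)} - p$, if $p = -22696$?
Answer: $\frac{158910}{7} \approx 22701.0$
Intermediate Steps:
$t{\left(E,G \right)} = 5 - E$
$D = \frac{38}{7}$ ($D = \frac{\left(\left(5 - -5\right) + 60\right) - 32}{7} = \frac{\left(\left(5 + 5\right) + 60\right) - 32}{7} = \frac{\left(10 + 60\right) - 32}{7} = \frac{70 - 32}{7} = \frac{1}{7} \cdot 38 = \frac{38}{7} \approx 5.4286$)
$q{\left(m \right)} = \frac{38}{7}$
$q{\left(-220 \right)} - p = \frac{38}{7} - -22696 = \frac{38}{7} + 22696 = \frac{158910}{7}$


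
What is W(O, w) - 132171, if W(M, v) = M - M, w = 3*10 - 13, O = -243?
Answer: -132171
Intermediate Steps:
w = 17 (w = 30 - 13 = 17)
W(M, v) = 0
W(O, w) - 132171 = 0 - 132171 = -132171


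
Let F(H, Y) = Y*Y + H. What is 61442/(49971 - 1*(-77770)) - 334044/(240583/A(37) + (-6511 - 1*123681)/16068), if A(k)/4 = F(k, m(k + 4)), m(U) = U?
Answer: -11435757013160062/921163983085 ≈ -12414.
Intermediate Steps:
F(H, Y) = H + Y² (F(H, Y) = Y² + H = H + Y²)
A(k) = 4*k + 4*(4 + k)² (A(k) = 4*(k + (k + 4)²) = 4*(k + (4 + k)²) = 4*k + 4*(4 + k)²)
61442/(49971 - 1*(-77770)) - 334044/(240583/A(37) + (-6511 - 1*123681)/16068) = 61442/(49971 - 1*(-77770)) - 334044/(240583/(4*37 + 4*(4 + 37)²) + (-6511 - 1*123681)/16068) = 61442/(49971 + 77770) - 334044/(240583/(148 + 4*41²) + (-6511 - 123681)*(1/16068)) = 61442/127741 - 334044/(240583/(148 + 4*1681) - 130192*1/16068) = 61442*(1/127741) - 334044/(240583/(148 + 6724) - 316/39) = 61442/127741 - 334044/(240583/6872 - 316/39) = 61442/127741 - 334044/7211185/268008 = 61442/127741 - 334044*268008/7211185 = 61442/127741 - 89526464352/7211185 = -11435757013160062/921163983085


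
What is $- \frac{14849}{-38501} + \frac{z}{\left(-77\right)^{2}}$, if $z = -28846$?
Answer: $- \frac{1022560125}{228272429} \approx -4.4796$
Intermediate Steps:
$- \frac{14849}{-38501} + \frac{z}{\left(-77\right)^{2}} = - \frac{14849}{-38501} - \frac{28846}{\left(-77\right)^{2}} = \left(-14849\right) \left(- \frac{1}{38501}\right) - \frac{28846}{5929} = \frac{14849}{38501} - \frac{28846}{5929} = - \frac{1022560125}{228272429}$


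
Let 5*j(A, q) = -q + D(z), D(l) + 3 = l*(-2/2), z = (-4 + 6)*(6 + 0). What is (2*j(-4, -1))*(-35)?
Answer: 196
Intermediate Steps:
z = 12 (z = 2*6 = 12)
D(l) = -3 - l (D(l) = -3 + l*(-2/2) = -3 + l*(-2*½) = -3 + l*(-1) = -3 - l)
j(A, q) = -3 - q/5 (j(A, q) = (-q + (-3 - 1*12))/5 = (-q + (-3 - 12))/5 = (-q - 15)/5 = (-15 - q)/5 = -3 - q/5)
(2*j(-4, -1))*(-35) = (2*(-3 - ⅕*(-1)))*(-35) = (2*(-3 + ⅕))*(-35) = (2*(-14/5))*(-35) = -28/5*(-35) = 196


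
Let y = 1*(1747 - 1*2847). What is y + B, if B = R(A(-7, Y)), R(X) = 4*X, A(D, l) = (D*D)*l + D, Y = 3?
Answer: -540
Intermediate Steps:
A(D, l) = D + l*D² (A(D, l) = D²*l + D = l*D² + D = D + l*D²)
B = 560 (B = 4*(-7*(1 - 7*3)) = 4*(-7*(1 - 21)) = 4*(-7*(-20)) = 4*140 = 560)
y = -1100 (y = 1*(1747 - 2847) = 1*(-1100) = -1100)
y + B = -1100 + 560 = -540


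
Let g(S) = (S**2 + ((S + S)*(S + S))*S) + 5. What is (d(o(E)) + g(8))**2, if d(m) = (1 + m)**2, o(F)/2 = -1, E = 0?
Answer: 4485924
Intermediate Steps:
o(F) = -2 (o(F) = 2*(-1) = -2)
g(S) = 5 + S**2 + 4*S**3 (g(S) = (S**2 + ((2*S)*(2*S))*S) + 5 = (S**2 + (4*S**2)*S) + 5 = (S**2 + 4*S**3) + 5 = 5 + S**2 + 4*S**3)
(d(o(E)) + g(8))**2 = ((1 - 2)**2 + (5 + 8**2 + 4*8**3))**2 = ((-1)**2 + (5 + 64 + 4*512))**2 = (1 + (5 + 64 + 2048))**2 = (1 + 2117)**2 = 2118**2 = 4485924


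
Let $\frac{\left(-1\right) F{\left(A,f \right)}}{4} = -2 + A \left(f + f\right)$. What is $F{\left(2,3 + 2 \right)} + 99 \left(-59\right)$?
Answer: $-5913$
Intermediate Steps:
$F{\left(A,f \right)} = 8 - 8 A f$ ($F{\left(A,f \right)} = - 4 \left(-2 + A \left(f + f\right)\right) = - 4 \left(-2 + A 2 f\right) = - 4 \left(-2 + 2 A f\right) = 8 - 8 A f$)
$F{\left(2,3 + 2 \right)} + 99 \left(-59\right) = \left(8 - 16 \left(3 + 2\right)\right) + 99 \left(-59\right) = \left(8 - 16 \cdot 5\right) - 5841 = \left(8 - 80\right) - 5841 = -72 - 5841 = -5913$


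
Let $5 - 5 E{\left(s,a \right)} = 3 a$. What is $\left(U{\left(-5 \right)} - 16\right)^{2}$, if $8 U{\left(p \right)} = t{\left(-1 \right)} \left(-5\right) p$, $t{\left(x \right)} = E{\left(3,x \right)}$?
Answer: $121$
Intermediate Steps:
$E{\left(s,a \right)} = 1 - \frac{3 a}{5}$
$t{\left(x \right)} = 1 - \frac{3 x}{5}$
$U{\left(p \right)} = - p$ ($U{\left(p \right)} = \frac{\left(1 - - \frac{3}{5}\right) \left(-5\right) p}{8} = \frac{\left(1 + \frac{3}{5}\right) \left(-5\right) p}{8} = \frac{\frac{8}{5} \left(-5\right) p}{8} = \frac{\left(-8\right) p}{8} = - p$)
$\left(U{\left(-5 \right)} - 16\right)^{2} = \left(\left(-1\right) \left(-5\right) - 16\right)^{2} = \left(5 - 16\right)^{2} = \left(-11\right)^{2} = 121$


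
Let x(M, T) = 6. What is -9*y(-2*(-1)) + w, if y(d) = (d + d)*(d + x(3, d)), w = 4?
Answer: -284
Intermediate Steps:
y(d) = 2*d*(6 + d) (y(d) = (d + d)*(d + 6) = (2*d)*(6 + d) = 2*d*(6 + d))
-9*y(-2*(-1)) + w = -18*(-2*(-1))*(6 - 2*(-1)) + 4 = -18*2*(6 + 2) + 4 = -18*2*8 + 4 = -9*32 + 4 = -288 + 4 = -284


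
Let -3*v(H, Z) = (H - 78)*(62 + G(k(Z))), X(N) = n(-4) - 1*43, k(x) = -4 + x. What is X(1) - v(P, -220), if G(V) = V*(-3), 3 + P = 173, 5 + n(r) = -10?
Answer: 67354/3 ≈ 22451.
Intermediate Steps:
n(r) = -15 (n(r) = -5 - 10 = -15)
P = 170 (P = -3 + 173 = 170)
X(N) = -58 (X(N) = -15 - 1*43 = -15 - 43 = -58)
G(V) = -3*V
v(H, Z) = -(-78 + H)*(74 - 3*Z)/3 (v(H, Z) = -(H - 78)*(62 - 3*(-4 + Z))/3 = -(-78 + H)*(62 + (12 - 3*Z))/3 = -(-78 + H)*(74 - 3*Z)/3)
X(1) - v(P, -220) = -58 - (1924 - 78*(-220) - 74/3*170 + 170*(-220)) = -58 - (1924 + 17160 - 12580/3 - 37400) = -58 - 1*(-67528/3) = -58 + 67528/3 = 67354/3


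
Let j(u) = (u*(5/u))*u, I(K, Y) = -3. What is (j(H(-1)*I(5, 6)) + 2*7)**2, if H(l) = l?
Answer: 841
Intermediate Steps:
j(u) = 5*u
(j(H(-1)*I(5, 6)) + 2*7)**2 = (5*(-1*(-3)) + 2*7)**2 = (5*3 + 14)**2 = (15 + 14)**2 = 29**2 = 841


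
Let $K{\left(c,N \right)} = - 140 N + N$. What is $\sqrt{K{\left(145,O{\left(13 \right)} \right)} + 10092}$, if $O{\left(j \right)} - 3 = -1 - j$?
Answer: $\sqrt{11621} \approx 107.8$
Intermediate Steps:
$O{\left(j \right)} = 2 - j$ ($O{\left(j \right)} = 3 - \left(1 + j\right) = 2 - j$)
$K{\left(c,N \right)} = - 139 N$
$\sqrt{K{\left(145,O{\left(13 \right)} \right)} + 10092} = \sqrt{- 139 \left(2 - 13\right) + 10092} = \sqrt{\left(-139\right) \left(-11\right) + 10092} = \sqrt{1529 + 10092} = \sqrt{11621}$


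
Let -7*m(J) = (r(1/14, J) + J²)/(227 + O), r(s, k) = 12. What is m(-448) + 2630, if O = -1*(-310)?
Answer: 9685454/3759 ≈ 2576.6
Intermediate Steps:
O = 310
m(J) = -4/1253 - J²/3759 (m(J) = -(12 + J²)/(7*(227 + 310)) = -(12 + J²)/(7*537) = -(4/179 + J²/537)/7 = -4/1253 - J²/3759)
m(-448) + 2630 = (-4/1253 - 1/3759*(-448)²) + 2630 = (-4/1253 - 1/3759*200704) + 2630 = (-4/1253 - 28672/537) + 2630 = -200716/3759 + 2630 = 9685454/3759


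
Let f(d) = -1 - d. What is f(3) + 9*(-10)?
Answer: -94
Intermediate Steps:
f(3) + 9*(-10) = (-1 - 1*3) + 9*(-10) = (-1 - 3) - 90 = -4 - 90 = -94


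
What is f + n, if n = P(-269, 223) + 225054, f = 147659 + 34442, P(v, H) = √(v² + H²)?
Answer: 407155 + √122090 ≈ 4.0750e+5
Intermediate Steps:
P(v, H) = √(H² + v²)
f = 182101
n = 225054 + √122090 (n = √(223² + (-269)²) + 225054 = √(49729 + 72361) + 225054 = √122090 + 225054 = 225054 + √122090 ≈ 2.2540e+5)
f + n = 182101 + (225054 + √122090) = 407155 + √122090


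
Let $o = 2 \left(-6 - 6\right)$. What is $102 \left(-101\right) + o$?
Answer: $-10326$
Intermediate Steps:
$o = -24$ ($o = 2 \left(-12\right) = -24$)
$102 \left(-101\right) + o = 102 \left(-101\right) - 24 = -10302 - 24 = -10326$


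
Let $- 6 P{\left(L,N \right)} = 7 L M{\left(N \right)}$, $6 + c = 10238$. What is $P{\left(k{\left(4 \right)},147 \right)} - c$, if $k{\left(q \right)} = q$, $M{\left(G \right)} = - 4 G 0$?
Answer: $-10232$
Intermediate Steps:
$c = 10232$ ($c = -6 + 10238 = 10232$)
$M{\left(G \right)} = 0$
$P{\left(L,N \right)} = 0$ ($P{\left(L,N \right)} = - \frac{7 L 0}{6} = \left(- \frac{1}{6}\right) 0 = 0$)
$P{\left(k{\left(4 \right)},147 \right)} - c = 0 - 10232 = -10232$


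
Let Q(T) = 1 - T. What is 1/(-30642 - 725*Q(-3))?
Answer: -1/33542 ≈ -2.9813e-5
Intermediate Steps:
1/(-30642 - 725*Q(-3)) = 1/(-30642 - 725*(1 - 1*(-3))) = 1/(-30642 - 725*(1 + 3)) = 1/(-30642 - 725*4) = 1/(-30642 - 2900) = 1/(-33542) = -1/33542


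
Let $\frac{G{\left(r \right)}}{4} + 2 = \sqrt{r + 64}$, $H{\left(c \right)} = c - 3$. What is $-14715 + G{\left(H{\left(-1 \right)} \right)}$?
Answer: $-14723 + 8 \sqrt{15} \approx -14692.0$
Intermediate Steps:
$H{\left(c \right)} = -3 + c$
$G{\left(r \right)} = -8 + 4 \sqrt{64 + r}$ ($G{\left(r \right)} = -8 + 4 \sqrt{r + 64} = -8 + 4 \sqrt{64 + r}$)
$-14715 + G{\left(H{\left(-1 \right)} \right)} = -14715 - \left(8 - 4 \sqrt{64 - 4}\right) = -14715 - \left(8 - 4 \sqrt{60}\right) = -14715 - \left(8 - 4 \cdot 2 \sqrt{15}\right) = -14715 - \left(8 - 8 \sqrt{15}\right) = -14723 + 8 \sqrt{15}$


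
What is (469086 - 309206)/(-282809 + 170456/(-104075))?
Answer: -16639511000/29433517131 ≈ -0.56532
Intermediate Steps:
(469086 - 309206)/(-282809 + 170456/(-104075)) = 159880/(-282809 + 170456*(-1/104075)) = 159880/(-282809 - 170456/104075) = 159880/(-29433517131/104075) = 159880*(-104075/29433517131) = -16639511000/29433517131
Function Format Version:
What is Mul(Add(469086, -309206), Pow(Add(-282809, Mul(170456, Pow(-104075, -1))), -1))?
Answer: Rational(-16639511000, 29433517131) ≈ -0.56532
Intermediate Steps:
Mul(Add(469086, -309206), Pow(Add(-282809, Mul(170456, Pow(-104075, -1))), -1)) = Mul(159880, Pow(Add(-282809, Mul(170456, Rational(-1, 104075))), -1)) = Mul(159880, Pow(Add(-282809, Rational(-170456, 104075)), -1)) = Mul(159880, Pow(Rational(-29433517131, 104075), -1)) = Mul(159880, Rational(-104075, 29433517131)) = Rational(-16639511000, 29433517131)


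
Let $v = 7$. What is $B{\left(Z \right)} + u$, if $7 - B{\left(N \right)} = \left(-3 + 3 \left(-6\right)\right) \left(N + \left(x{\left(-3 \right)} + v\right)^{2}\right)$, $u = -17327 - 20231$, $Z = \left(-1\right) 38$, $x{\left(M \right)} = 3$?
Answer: $-36249$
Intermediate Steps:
$Z = -38$
$u = -37558$ ($u = -17327 - 20231 = -37558$)
$B{\left(N \right)} = 2107 + 21 N$ ($B{\left(N \right)} = 7 - \left(-3 + 3 \left(-6\right)\right) \left(N + \left(3 + 7\right)^{2}\right) = 7 - \left(-3 - 18\right) \left(N + 10^{2}\right) = 7 - - 21 \left(N + 100\right) = 7 - - 21 \left(100 + N\right) = 7 - \left(-2100 - 21 N\right) = 7 + \left(2100 + 21 N\right) = 2107 + 21 N$)
$B{\left(Z \right)} + u = \left(2107 + 21 \left(-38\right)\right) - 37558 = \left(2107 - 798\right) - 37558 = 1309 - 37558 = -36249$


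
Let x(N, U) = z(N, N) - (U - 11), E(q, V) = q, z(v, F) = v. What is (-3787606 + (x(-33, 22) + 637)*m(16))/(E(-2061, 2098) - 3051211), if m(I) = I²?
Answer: 1817899/1526636 ≈ 1.1908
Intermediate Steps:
x(N, U) = 11 + N - U (x(N, U) = N - (U - 11) = N - (-11 + U) = N + (11 - U) = 11 + N - U)
(-3787606 + (x(-33, 22) + 637)*m(16))/(E(-2061, 2098) - 3051211) = (-3787606 + ((11 - 33 - 1*22) + 637)*16²)/(-2061 - 3051211) = (-3787606 + ((11 - 33 - 22) + 637)*256)/(-3053272) = (-3787606 + (-44 + 637)*256)*(-1/3053272) = (-3787606 + 593*256)*(-1/3053272) = (-3787606 + 151808)*(-1/3053272) = -3635798*(-1/3053272) = 1817899/1526636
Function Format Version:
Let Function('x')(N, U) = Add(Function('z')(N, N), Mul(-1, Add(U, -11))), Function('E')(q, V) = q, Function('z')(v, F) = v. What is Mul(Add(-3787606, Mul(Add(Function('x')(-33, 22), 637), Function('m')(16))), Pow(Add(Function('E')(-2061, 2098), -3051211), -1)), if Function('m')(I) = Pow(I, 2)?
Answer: Rational(1817899, 1526636) ≈ 1.1908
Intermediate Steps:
Function('x')(N, U) = Add(11, N, Mul(-1, U)) (Function('x')(N, U) = Add(N, Mul(-1, Add(U, -11))) = Add(N, Mul(-1, Add(-11, U))) = Add(N, Add(11, Mul(-1, U))) = Add(11, N, Mul(-1, U)))
Mul(Add(-3787606, Mul(Add(Function('x')(-33, 22), 637), Function('m')(16))), Pow(Add(Function('E')(-2061, 2098), -3051211), -1)) = Mul(Add(-3787606, Mul(Add(Add(11, -33, Mul(-1, 22)), 637), Pow(16, 2))), Pow(Add(-2061, -3051211), -1)) = Mul(Add(-3787606, Mul(Add(Add(11, -33, -22), 637), 256)), Pow(-3053272, -1)) = Mul(Add(-3787606, Mul(Add(-44, 637), 256)), Rational(-1, 3053272)) = Mul(Add(-3787606, Mul(593, 256)), Rational(-1, 3053272)) = Mul(Add(-3787606, 151808), Rational(-1, 3053272)) = Mul(-3635798, Rational(-1, 3053272)) = Rational(1817899, 1526636)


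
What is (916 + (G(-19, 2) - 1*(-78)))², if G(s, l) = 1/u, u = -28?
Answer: 774564561/784 ≈ 9.8797e+5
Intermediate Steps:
G(s, l) = -1/28 (G(s, l) = 1/(-28) = -1/28)
(916 + (G(-19, 2) - 1*(-78)))² = (916 + (-1/28 - 1*(-78)))² = (916 + (-1/28 + 78))² = (916 + 2183/28)² = (27831/28)² = 774564561/784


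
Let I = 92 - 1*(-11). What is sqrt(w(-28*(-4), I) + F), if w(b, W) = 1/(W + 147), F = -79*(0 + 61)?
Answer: 3*I*sqrt(1338610)/50 ≈ 69.419*I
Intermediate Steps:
I = 103 (I = 92 + 11 = 103)
F = -4819 (F = -79*61 = -4819)
w(b, W) = 1/(147 + W)
sqrt(w(-28*(-4), I) + F) = sqrt(1/(147 + 103) - 4819) = sqrt(1/250 - 4819) = sqrt(-1204749/250) = 3*I*sqrt(1338610)/50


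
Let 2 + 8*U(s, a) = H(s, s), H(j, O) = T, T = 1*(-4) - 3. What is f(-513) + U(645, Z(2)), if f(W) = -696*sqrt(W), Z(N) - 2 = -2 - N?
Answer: -9/8 - 2088*I*sqrt(57) ≈ -1.125 - 15764.0*I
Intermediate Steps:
T = -7 (T = -4 - 3 = -7)
H(j, O) = -7
Z(N) = -N (Z(N) = 2 + (-2 - N) = -N)
U(s, a) = -9/8 (U(s, a) = -1/4 + (1/8)*(-7) = -1/4 - 7/8 = -9/8)
f(-513) + U(645, Z(2)) = -2088*I*sqrt(57) - 9/8 = -9/8 - 2088*I*sqrt(57)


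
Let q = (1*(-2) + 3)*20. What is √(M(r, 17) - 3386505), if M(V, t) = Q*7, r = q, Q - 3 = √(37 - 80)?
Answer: √(-3386484 + 7*I*√43) ≈ 0.01 + 1840.2*I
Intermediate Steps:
Q = 3 + I*√43 (Q = 3 + √(37 - 80) = 3 + √(-43) = 3 + I*√43 ≈ 3.0 + 6.5574*I)
q = 20 (q = (-2 + 3)*20 = 1*20 = 20)
r = 20
M(V, t) = 21 + 7*I*√43 (M(V, t) = (3 + I*√43)*7 = 21 + 7*I*√43)
√(M(r, 17) - 3386505) = √((21 + 7*I*√43) - 3386505) = √(-3386484 + 7*I*√43)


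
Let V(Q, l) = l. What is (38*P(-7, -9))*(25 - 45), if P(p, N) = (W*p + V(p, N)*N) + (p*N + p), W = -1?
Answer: -109440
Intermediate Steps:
P(p, N) = N² + N*p (P(p, N) = (-p + N*N) + (p*N + p) = (-p + N²) + (N*p + p) = (N² - p) + (p + N*p) = N² + N*p)
(38*P(-7, -9))*(25 - 45) = (38*(-9*(-9 - 7)))*(25 - 45) = (38*(-9*(-16)))*(-20) = (38*144)*(-20) = 5472*(-20) = -109440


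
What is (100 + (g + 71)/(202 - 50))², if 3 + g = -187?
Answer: 227436561/23104 ≈ 9844.0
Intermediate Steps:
g = -190 (g = -3 - 187 = -190)
(100 + (g + 71)/(202 - 50))² = (100 + (-190 + 71)/(202 - 50))² = (100 - 119/152)² = (15081/152)² = 227436561/23104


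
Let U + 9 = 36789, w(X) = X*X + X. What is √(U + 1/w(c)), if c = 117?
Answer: √778941700654/4602 ≈ 191.78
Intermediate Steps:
w(X) = X + X² (w(X) = X² + X = X + X²)
U = 36780 (U = -9 + 36789 = 36780)
√(U + 1/w(c)) = √(36780 + 1/(117*(1 + 117))) = √(36780 + 1/(117*118)) = √(36780 + 1/13806) = √(507784681/13806) = √778941700654/4602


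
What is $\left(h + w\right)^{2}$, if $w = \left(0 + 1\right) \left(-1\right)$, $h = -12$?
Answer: $169$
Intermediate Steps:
$w = -1$ ($w = 1 \left(-1\right) = -1$)
$\left(h + w\right)^{2} = \left(-12 - 1\right)^{2} = \left(-13\right)^{2} = 169$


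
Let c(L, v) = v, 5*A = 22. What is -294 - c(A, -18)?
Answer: -276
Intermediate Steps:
A = 22/5 (A = (1/5)*22 = 22/5 ≈ 4.4000)
-294 - c(A, -18) = -294 - 1*(-18) = -294 + 18 = -276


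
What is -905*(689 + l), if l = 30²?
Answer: -1438045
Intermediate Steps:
l = 900
-905*(689 + l) = -905*(689 + 900) = -905*1589 = -1438045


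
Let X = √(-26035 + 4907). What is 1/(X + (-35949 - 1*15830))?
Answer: -51779/2681085969 - 2*I*√5282/2681085969 ≈ -1.9313e-5 - 5.4215e-8*I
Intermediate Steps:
X = 2*I*√5282 (X = √(-21128) = 2*I*√5282 ≈ 145.35*I)
1/(X + (-35949 - 1*15830)) = 1/(2*I*√5282 + (-35949 - 1*15830)) = 1/(2*I*√5282 + (-35949 - 15830)) = 1/(2*I*√5282 - 51779) = 1/(-51779 + 2*I*√5282)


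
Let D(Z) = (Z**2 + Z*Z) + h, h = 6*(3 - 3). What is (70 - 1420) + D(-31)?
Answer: 572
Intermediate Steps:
h = 0 (h = 6*0 = 0)
D(Z) = 2*Z**2 (D(Z) = (Z**2 + Z*Z) + 0 = (Z**2 + Z**2) + 0 = 2*Z**2 + 0 = 2*Z**2)
(70 - 1420) + D(-31) = (70 - 1420) + 2*(-31)**2 = -1350 + 2*961 = -1350 + 1922 = 572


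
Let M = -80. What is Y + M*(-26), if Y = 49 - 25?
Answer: 2104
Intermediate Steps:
Y = 24
Y + M*(-26) = 24 - 80*(-26) = 24 + 2080 = 2104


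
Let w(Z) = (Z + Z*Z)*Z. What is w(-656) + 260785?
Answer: -281609295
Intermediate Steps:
w(Z) = Z*(Z + Z**2) (w(Z) = (Z + Z**2)*Z = Z*(Z + Z**2))
w(-656) + 260785 = (-656)**2*(1 - 656) + 260785 = 430336*(-655) + 260785 = -281870080 + 260785 = -281609295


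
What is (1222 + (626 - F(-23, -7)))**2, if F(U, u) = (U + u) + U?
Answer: 3613801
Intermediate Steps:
F(U, u) = u + 2*U
(1222 + (626 - F(-23, -7)))**2 = (1222 + (626 - (-7 + 2*(-23))))**2 = (1222 + (626 - (-7 - 46)))**2 = (1222 + (626 - 1*(-53)))**2 = (1222 + (626 + 53))**2 = (1222 + 679)**2 = 1901**2 = 3613801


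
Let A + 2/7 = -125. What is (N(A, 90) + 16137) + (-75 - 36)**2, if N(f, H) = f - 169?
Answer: 197146/7 ≈ 28164.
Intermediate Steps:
A = -877/7 (A = -2/7 - 125 = -877/7 ≈ -125.29)
N(f, H) = -169 + f
(N(A, 90) + 16137) + (-75 - 36)**2 = ((-169 - 877/7) + 16137) + (-75 - 36)**2 = (-2060/7 + 16137) + (-111)**2 = 110899/7 + 12321 = 197146/7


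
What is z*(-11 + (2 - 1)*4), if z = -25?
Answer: 175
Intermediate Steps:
z*(-11 + (2 - 1)*4) = -25*(-11 + (2 - 1)*4) = -25*(-11 + 1*4) = -25*(-11 + 4) = -25*(-7) = 175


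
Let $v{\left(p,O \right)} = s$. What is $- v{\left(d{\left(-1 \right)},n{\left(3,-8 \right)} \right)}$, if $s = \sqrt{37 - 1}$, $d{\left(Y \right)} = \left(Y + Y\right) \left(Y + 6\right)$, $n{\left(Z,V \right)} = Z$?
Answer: $-6$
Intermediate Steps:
$d{\left(Y \right)} = 2 Y \left(6 + Y\right)$
$s = 6$ ($s = \sqrt{36} = 6$)
$v{\left(p,O \right)} = 6$
$- v{\left(d{\left(-1 \right)},n{\left(3,-8 \right)} \right)} = \left(-1\right) 6 = -6$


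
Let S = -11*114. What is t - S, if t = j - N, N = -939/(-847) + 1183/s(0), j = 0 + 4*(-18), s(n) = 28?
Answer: 3857717/3388 ≈ 1138.6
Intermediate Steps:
S = -1254
j = -72 (j = 0 - 72 = -72)
N = 146899/3388 (N = -939/(-847) + 1183/28 = -939*(-1/847) + 1183*(1/28) = 939/847 + 169/4 = 146899/3388 ≈ 43.359)
t = -390835/3388 (t = -72 - 1*146899/3388 = -72 - 146899/3388 = -390835/3388 ≈ -115.36)
t - S = -390835/3388 - 1*(-1254) = -390835/3388 + 1254 = 3857717/3388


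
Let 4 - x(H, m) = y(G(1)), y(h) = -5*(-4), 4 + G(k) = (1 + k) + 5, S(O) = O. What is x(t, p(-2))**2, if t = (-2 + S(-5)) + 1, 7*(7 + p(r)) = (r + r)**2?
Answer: 256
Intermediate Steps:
p(r) = -7 + 4*r**2/7 (p(r) = -7 + (r + r)**2/7 = -7 + (2*r)**2/7 = -7 + (4*r**2)/7 = -7 + 4*r**2/7)
G(k) = 2 + k (G(k) = -4 + ((1 + k) + 5) = -4 + (6 + k) = 2 + k)
t = -6 (t = (-2 - 5) + 1 = -7 + 1 = -6)
y(h) = 20
x(H, m) = -16 (x(H, m) = 4 - 1*20 = 4 - 20 = -16)
x(t, p(-2))**2 = (-16)**2 = 256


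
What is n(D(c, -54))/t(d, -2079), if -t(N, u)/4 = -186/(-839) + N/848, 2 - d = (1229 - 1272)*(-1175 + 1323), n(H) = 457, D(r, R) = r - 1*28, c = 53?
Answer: -40642838/2749401 ≈ -14.782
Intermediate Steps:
D(r, R) = -28 + r (D(r, R) = r - 28 = -28 + r)
d = 6366 (d = 2 - (1229 - 1272)*(-1175 + 1323) = 2 - (-43)*148 = 2 - 1*(-6364) = 2 + 6364 = 6366)
t(N, u) = -744/839 - N/212 (t(N, u) = -4*(-186/(-839) + N/848) = -4*(-186*(-1/839) + N*(1/848)) = -4*(186/839 + N/848) = -744/839 - N/212)
n(D(c, -54))/t(d, -2079) = 457/(-744/839 - 1/212*6366) = 457/(-744/839 - 3183/106) = 457/(-2749401/88934) = 457*(-88934/2749401) = -40642838/2749401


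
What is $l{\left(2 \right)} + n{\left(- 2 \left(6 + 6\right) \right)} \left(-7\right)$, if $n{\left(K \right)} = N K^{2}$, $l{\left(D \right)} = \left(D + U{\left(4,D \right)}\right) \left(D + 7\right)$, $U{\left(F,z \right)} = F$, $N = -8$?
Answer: $32310$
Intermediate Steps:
$l{\left(D \right)} = \left(4 + D\right) \left(7 + D\right)$ ($l{\left(D \right)} = \left(D + 4\right) \left(D + 7\right) = \left(4 + D\right) \left(7 + D\right)$)
$n{\left(K \right)} = - 8 K^{2}$
$l{\left(2 \right)} + n{\left(- 2 \left(6 + 6\right) \right)} \left(-7\right) = \left(28 + 2^{2} + 11 \cdot 2\right) + - 8 \left(- 2 \left(6 + 6\right)\right)^{2} \left(-7\right) = \left(28 + 4 + 22\right) + - 8 \left(\left(-2\right) 12\right)^{2} \left(-7\right) = 54 + - 8 \left(-24\right)^{2} \left(-7\right) = 54 + \left(-8\right) 576 \left(-7\right) = 54 - -32256 = 54 + 32256 = 32310$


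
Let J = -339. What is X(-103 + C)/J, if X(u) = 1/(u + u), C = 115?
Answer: -1/8136 ≈ -0.00012291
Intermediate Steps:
X(u) = 1/(2*u)
X(-103 + C)/J = (1/(2*(-103 + 115)))/(-339) = ((1/2)/12)*(-1/339) = ((1/2)*(1/12))*(-1/339) = (1/24)*(-1/339) = -1/8136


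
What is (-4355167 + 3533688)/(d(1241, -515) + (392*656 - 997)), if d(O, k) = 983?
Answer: -821479/257138 ≈ -3.1947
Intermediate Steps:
(-4355167 + 3533688)/(d(1241, -515) + (392*656 - 997)) = (-4355167 + 3533688)/(983 + (392*656 - 997)) = -821479/(983 + (257152 - 997)) = -821479/(983 + 256155) = -821479/257138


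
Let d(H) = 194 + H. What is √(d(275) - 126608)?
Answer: I*√126139 ≈ 355.16*I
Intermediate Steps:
√(d(275) - 126608) = √((194 + 275) - 126608) = √(469 - 126608) = √(-126139) = I*√126139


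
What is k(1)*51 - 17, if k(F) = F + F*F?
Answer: 85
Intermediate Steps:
k(F) = F + F²
k(1)*51 - 17 = (1*(1 + 1))*51 - 17 = (1*2)*51 - 17 = 2*51 - 17 = 102 - 17 = 85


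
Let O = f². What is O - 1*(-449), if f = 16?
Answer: 705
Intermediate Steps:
O = 256 (O = 16² = 256)
O - 1*(-449) = 256 - 1*(-449) = 256 + 449 = 705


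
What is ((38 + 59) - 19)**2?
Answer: 6084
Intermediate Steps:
((38 + 59) - 19)**2 = (97 - 19)**2 = 78**2 = 6084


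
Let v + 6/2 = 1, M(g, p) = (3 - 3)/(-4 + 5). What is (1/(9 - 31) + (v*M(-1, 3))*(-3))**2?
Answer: 1/484 ≈ 0.0020661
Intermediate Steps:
M(g, p) = 0 (M(g, p) = 0/1 = 0*1 = 0)
v = -2 (v = -3 + 1 = -2)
(1/(9 - 31) + (v*M(-1, 3))*(-3))**2 = (1/(9 - 31) - 2*0*(-3))**2 = (1/(-22) + 0*(-3))**2 = (-1/22 + 0)**2 = (-1/22)**2 = 1/484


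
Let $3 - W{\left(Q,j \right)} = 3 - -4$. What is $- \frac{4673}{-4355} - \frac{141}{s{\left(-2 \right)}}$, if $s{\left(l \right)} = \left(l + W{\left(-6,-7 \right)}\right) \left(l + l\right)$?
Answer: $- \frac{167301}{34840} \approx -4.802$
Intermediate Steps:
$W{\left(Q,j \right)} = -4$ ($W{\left(Q,j \right)} = 3 - \left(3 - -4\right) = 3 - \left(3 + 4\right) = 3 - 7 = -4$)
$s{\left(l \right)} = 2 l \left(-4 + l\right)$ ($s{\left(l \right)} = \left(l - 4\right) \left(l + l\right) = \left(-4 + l\right) 2 l = 2 l \left(-4 + l\right)$)
$- \frac{4673}{-4355} - \frac{141}{s{\left(-2 \right)}} = - \frac{4673}{-4355} - \frac{141}{2 \left(-2\right) \left(-4 - 2\right)} = \left(-4673\right) \left(- \frac{1}{4355}\right) - \frac{141}{2 \left(-2\right) \left(-6\right)} = \frac{4673}{4355} - \frac{141}{24} = \frac{4673}{4355} - \frac{47}{8} = - \frac{167301}{34840}$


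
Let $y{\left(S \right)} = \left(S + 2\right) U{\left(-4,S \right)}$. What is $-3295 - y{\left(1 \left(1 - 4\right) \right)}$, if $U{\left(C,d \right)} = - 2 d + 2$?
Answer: $-3287$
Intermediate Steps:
$U{\left(C,d \right)} = 2 - 2 d$
$y{\left(S \right)} = \left(2 + S\right) \left(2 - 2 S\right)$ ($y{\left(S \right)} = \left(S + 2\right) \left(2 - 2 S\right) = \left(2 + S\right) \left(2 - 2 S\right)$)
$-3295 - y{\left(1 \left(1 - 4\right) \right)} = -3295 - \left(4 - 2 \cdot 1 \left(1 - 4\right) - 2 \left(1 \left(1 - 4\right)\right)^{2}\right) = -3295 - \left(4 - 2 \cdot 1 \left(-3\right) - 2 \left(1 \left(-3\right)\right)^{2}\right) = -3295 - \left(4 - -6 - 2 \left(-3\right)^{2}\right) = -3295 - \left(4 + 6 - 18\right) = -3295 - -8 = -3295 + 8 = -3287$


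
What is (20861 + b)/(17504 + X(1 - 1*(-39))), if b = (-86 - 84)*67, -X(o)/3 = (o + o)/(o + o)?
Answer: 861/1591 ≈ 0.54117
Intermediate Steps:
X(o) = -3 (X(o) = -3*(o + o)/(o + o) = -3*2*o/(2*o) = -3*2*o*1/(2*o) = -3*1 = -3)
b = -11390 (b = -170*67 = -11390)
(20861 + b)/(17504 + X(1 - 1*(-39))) = (20861 - 11390)/(17504 - 3) = 9471/17501 = 9471*(1/17501) = 861/1591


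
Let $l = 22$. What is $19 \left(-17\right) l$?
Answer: $-7106$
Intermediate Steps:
$19 \left(-17\right) l = 19 \left(-17\right) 22 = \left(-323\right) 22 = -7106$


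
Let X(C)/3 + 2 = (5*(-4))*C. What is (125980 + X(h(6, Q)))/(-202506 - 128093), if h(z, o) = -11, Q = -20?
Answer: -126634/330599 ≈ -0.38304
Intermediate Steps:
X(C) = -6 - 60*C (X(C) = -6 + 3*((5*(-4))*C) = -6 + 3*(-20*C) = -6 - 60*C)
(125980 + X(h(6, Q)))/(-202506 - 128093) = (125980 + (-6 - 60*(-11)))/(-202506 - 128093) = (125980 + (-6 + 660))/(-330599) = (125980 + 654)*(-1/330599) = 126634*(-1/330599) = -126634/330599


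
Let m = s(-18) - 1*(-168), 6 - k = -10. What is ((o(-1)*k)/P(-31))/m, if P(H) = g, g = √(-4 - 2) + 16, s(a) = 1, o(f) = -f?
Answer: 128/22139 - 8*I*√6/22139 ≈ 0.0057817 - 0.00088513*I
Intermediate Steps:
k = 16 (k = 6 - 1*(-10) = 6 + 10 = 16)
m = 169 (m = 1 - 1*(-168) = 1 + 168 = 169)
g = 16 + I*√6 (g = √(-6) + 16 = I*√6 + 16 = 16 + I*√6 ≈ 16.0 + 2.4495*I)
P(H) = 16 + I*√6
((o(-1)*k)/P(-31))/m = ((-1*(-1)*16)/(16 + I*√6))/169 = ((1*16)/(16 + I*√6))*(1/169) = (16/(16 + I*√6))*(1/169) = 16/(169*(16 + I*√6))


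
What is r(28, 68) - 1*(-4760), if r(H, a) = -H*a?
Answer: 2856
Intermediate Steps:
r(H, a) = -H*a
r(28, 68) - 1*(-4760) = -1*28*68 - 1*(-4760) = -1904 + 4760 = 2856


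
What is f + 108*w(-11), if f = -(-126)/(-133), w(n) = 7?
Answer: 14346/19 ≈ 755.05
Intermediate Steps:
f = -18/19 (f = -(-126)*(-1)/133 = -1*18/19 = -18/19 ≈ -0.94737)
f + 108*w(-11) = -18/19 + 108*7 = -18/19 + 756 = 14346/19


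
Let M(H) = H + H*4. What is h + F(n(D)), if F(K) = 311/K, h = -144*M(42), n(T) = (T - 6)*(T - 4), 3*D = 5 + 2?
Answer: -1660401/55 ≈ -30189.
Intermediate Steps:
D = 7/3 (D = (5 + 2)/3 = (1/3)*7 = 7/3 ≈ 2.3333)
M(H) = 5*H (M(H) = H + 4*H = 5*H)
n(T) = (-6 + T)*(-4 + T)
h = -30240 (h = -720*42 = -144*210 = -30240)
h + F(n(D)) = -30240 + 311/(24 + (7/3)**2 - 10*7/3) = -30240 + 311/(24 + 49/9 - 70/3) = -30240 + 311/(55/9) = -30240 + 311*(9/55) = -30240 + 2799/55 = -1660401/55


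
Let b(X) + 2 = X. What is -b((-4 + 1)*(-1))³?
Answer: -1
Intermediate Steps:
b(X) = -2 + X
-b((-4 + 1)*(-1))³ = -(-2 + (-4 + 1)*(-1))³ = -(-2 - 3*(-1))³ = -(-2 + 3)³ = -1*1³ = -1*1 = -1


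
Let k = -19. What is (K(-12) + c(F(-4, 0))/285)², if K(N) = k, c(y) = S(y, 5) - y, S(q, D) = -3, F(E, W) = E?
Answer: 29311396/81225 ≈ 360.87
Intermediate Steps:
c(y) = -3 - y
K(N) = -19
(K(-12) + c(F(-4, 0))/285)² = (-19 + (-3 - 1*(-4))/285)² = (-19 + (-3 + 4)*(1/285))² = (-19 + 1*(1/285))² = (-19 + 1/285)² = (-5414/285)² = 29311396/81225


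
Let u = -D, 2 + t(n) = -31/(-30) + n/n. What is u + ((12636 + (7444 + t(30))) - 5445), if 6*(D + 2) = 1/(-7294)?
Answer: 1067625213/72940 ≈ 14637.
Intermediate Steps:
t(n) = 1/30 (t(n) = -2 + (-31/(-30) + n/n) = -2 + (-31*(-1/30) + 1) = -2 + (31/30 + 1) = -2 + 61/30 = 1/30)
D = -87529/43764 (D = -2 + (⅙)/(-7294) = -2 + (⅙)*(-1/7294) = -2 - 1/43764 = -87529/43764 ≈ -2.0000)
u = 87529/43764 (u = -1*(-87529/43764) = 87529/43764 ≈ 2.0000)
u + ((12636 + (7444 + t(30))) - 5445) = 87529/43764 + ((12636 + (7444 + 1/30)) - 5445) = 87529/43764 + ((12636 + 223321/30) - 5445) = 87529/43764 + (602401/30 - 5445) = 87529/43764 + 439051/30 = 1067625213/72940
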